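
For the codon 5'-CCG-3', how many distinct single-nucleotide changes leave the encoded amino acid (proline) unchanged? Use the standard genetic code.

3

Position 1: none → 0 synonymous.
Position 2: none → 0 synonymous.
Position 3: CCU, CCC, CCA → 3 synonymous.
Total: 0 + 0 + 3 = 3.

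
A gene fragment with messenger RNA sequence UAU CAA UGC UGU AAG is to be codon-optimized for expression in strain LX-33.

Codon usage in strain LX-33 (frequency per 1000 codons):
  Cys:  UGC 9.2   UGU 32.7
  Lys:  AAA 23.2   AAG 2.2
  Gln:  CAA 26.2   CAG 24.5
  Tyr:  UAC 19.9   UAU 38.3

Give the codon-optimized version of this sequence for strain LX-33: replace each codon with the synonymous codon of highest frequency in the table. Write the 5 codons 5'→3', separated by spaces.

Codon 1 (Tyr): best is UAU at 38.3.
Codon 2 (Gln): best is CAA at 26.2.
Codon 3 (Cys): best is UGU at 32.7.
Codon 4 (Cys): best is UGU at 32.7.
Codon 5 (Lys): best is AAA at 23.2.

UAU CAA UGU UGU AAA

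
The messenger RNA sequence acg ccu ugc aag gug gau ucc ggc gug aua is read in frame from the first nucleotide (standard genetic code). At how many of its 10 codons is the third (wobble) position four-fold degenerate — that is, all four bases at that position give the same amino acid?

Codon 1 ACG (Thr): third position 4-fold.
Codon 2 CCU (Pro): third position 4-fold.
Codon 3 UGC (Cys): third position 2-fold.
Codon 4 AAG (Lys): third position 2-fold.
Codon 5 GUG (Val): third position 4-fold.
Codon 6 GAU (Asp): third position 2-fold.
Codon 7 UCC (Ser): third position 4-fold.
Codon 8 GGC (Gly): third position 4-fold.
Codon 9 GUG (Val): third position 4-fold.
Codon 10 AUA (Ile): third position 3-fold.
Four-fold degenerate third positions: 6.

6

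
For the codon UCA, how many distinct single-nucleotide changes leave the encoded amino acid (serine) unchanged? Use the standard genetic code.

3

Position 1: none → 0 synonymous.
Position 2: none → 0 synonymous.
Position 3: UCU, UCC, UCG → 3 synonymous.
Total: 0 + 0 + 3 = 3.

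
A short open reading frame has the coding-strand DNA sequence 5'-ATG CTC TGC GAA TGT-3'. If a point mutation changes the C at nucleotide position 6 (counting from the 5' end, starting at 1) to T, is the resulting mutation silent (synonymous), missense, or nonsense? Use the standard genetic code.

silent

Position 6 falls in codon 2: CTC → Leu.
After the substitution the codon is CTT → Leu.
Both encode Leu, so the change is synonymous.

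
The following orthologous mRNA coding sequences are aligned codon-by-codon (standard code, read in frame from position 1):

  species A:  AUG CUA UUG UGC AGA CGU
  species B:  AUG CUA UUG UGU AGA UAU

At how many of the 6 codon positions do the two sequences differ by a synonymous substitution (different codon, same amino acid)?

1

Codon 1: AUG Met / AUG Met — identical.
Codon 2: CUA Leu / CUA Leu — identical.
Codon 3: UUG Leu / UUG Leu — identical.
Codon 4: UGC Cys / UGU Cys — synonymous.
Codon 5: AGA Arg / AGA Arg — identical.
Codon 6: CGU Arg / UAU Tyr — nonsynonymous.
Synonymous differences: 1.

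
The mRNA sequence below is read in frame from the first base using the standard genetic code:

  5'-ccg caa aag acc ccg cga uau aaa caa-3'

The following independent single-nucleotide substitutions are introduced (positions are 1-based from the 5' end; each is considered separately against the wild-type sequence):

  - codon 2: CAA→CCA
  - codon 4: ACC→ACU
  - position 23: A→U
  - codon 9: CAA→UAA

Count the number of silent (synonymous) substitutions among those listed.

1

Codon 2: CAA (Gln) → CCA (Pro) — missense.
Codon 4: ACC (Thr) → ACU (Thr) — synonymous.
Codon 8: AAA (Lys) → AUA (Ile) — missense.
Codon 9: CAA (Gln) → UAA (Stop) — nonsense.
Synonymous: 1 of 4.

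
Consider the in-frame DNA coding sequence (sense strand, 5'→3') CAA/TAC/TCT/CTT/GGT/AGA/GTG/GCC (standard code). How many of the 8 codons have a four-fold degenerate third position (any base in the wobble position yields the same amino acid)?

5

Codon 1 CAA (Gln): third position 2-fold.
Codon 2 TAC (Tyr): third position 2-fold.
Codon 3 TCT (Ser): third position 4-fold.
Codon 4 CTT (Leu): third position 4-fold.
Codon 5 GGT (Gly): third position 4-fold.
Codon 6 AGA (Arg): third position 2-fold.
Codon 7 GTG (Val): third position 4-fold.
Codon 8 GCC (Ala): third position 4-fold.
Four-fold degenerate third positions: 5.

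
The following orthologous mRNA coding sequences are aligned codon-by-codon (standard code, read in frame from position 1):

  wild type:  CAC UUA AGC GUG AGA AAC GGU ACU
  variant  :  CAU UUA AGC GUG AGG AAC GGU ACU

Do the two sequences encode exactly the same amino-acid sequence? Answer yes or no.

Codon 1: CAC His / CAU His — synonymous.
Codon 2: UUA Leu / UUA Leu — identical.
Codon 3: AGC Ser / AGC Ser — identical.
Codon 4: GUG Val / GUG Val — identical.
Codon 5: AGA Arg / AGG Arg — synonymous.
Codon 6: AAC Asn / AAC Asn — identical.
Codon 7: GGU Gly / GGU Gly — identical.
Codon 8: ACU Thr / ACU Thr — identical.
Nonsynonymous differences: 0 → same protein.

yes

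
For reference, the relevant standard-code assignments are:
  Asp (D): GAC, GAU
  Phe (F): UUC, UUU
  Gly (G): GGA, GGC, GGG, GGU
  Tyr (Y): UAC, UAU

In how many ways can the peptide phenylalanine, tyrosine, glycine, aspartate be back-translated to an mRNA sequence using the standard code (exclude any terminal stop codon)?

32

Phe: 2 codons.
Tyr: 2 codons.
Gly: 4 codons.
Asp: 2 codons.
2 × 2 × 4 × 2 = 32.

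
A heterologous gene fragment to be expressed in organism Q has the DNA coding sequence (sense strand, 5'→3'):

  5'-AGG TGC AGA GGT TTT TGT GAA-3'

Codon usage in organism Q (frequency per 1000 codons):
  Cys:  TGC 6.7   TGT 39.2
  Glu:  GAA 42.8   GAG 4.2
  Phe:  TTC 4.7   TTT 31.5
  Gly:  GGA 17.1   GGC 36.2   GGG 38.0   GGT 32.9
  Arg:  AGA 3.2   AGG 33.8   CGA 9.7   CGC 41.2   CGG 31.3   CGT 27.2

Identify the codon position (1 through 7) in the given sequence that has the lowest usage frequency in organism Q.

Codon 1 AGG (Arg): 33.8 per 1000.
Codon 2 TGC (Cys): 6.7 per 1000.
Codon 3 AGA (Arg): 3.2 per 1000.
Codon 4 GGT (Gly): 32.9 per 1000.
Codon 5 TTT (Phe): 31.5 per 1000.
Codon 6 TGT (Cys): 39.2 per 1000.
Codon 7 GAA (Glu): 42.8 per 1000.
Lowest frequency is 3.2 at codon 3.

3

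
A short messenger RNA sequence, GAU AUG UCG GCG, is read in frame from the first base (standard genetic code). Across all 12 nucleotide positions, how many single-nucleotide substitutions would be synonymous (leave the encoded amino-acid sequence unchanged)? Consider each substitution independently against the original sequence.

Codon 1 (GAU, Asp): 1 synonymous substitution.
Codon 2 (AUG, Met): 0 synonymous substitutions.
Codon 3 (UCG, Ser): 3 synonymous substitutions.
Codon 4 (GCG, Ala): 3 synonymous substitutions.
Total: 1 + 0 + 3 + 3 = 7.

7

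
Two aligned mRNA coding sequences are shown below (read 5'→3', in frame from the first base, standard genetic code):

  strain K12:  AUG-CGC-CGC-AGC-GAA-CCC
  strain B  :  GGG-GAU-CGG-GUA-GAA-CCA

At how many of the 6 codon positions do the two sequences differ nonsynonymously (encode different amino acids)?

Codon 1: AUG Met / GGG Gly — nonsynonymous.
Codon 2: CGC Arg / GAU Asp — nonsynonymous.
Codon 3: CGC Arg / CGG Arg — synonymous.
Codon 4: AGC Ser / GUA Val — nonsynonymous.
Codon 5: GAA Glu / GAA Glu — identical.
Codon 6: CCC Pro / CCA Pro — synonymous.
Nonsynonymous differences: 3.

3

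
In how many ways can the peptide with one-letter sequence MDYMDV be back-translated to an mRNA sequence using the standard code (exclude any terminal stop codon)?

32

Met: 1 codon.
Asp: 2 codons.
Tyr: 2 codons.
Met: 1 codon.
Asp: 2 codons.
Val: 4 codons.
1 × 2 × 2 × 1 × 2 × 4 = 32.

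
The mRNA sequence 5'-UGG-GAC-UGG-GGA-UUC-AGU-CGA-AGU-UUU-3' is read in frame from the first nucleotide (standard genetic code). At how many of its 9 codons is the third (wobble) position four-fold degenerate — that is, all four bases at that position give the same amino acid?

2

Codon 1 UGG (Trp): third position 1-fold.
Codon 2 GAC (Asp): third position 2-fold.
Codon 3 UGG (Trp): third position 1-fold.
Codon 4 GGA (Gly): third position 4-fold.
Codon 5 UUC (Phe): third position 2-fold.
Codon 6 AGU (Ser): third position 2-fold.
Codon 7 CGA (Arg): third position 4-fold.
Codon 8 AGU (Ser): third position 2-fold.
Codon 9 UUU (Phe): third position 2-fold.
Four-fold degenerate third positions: 2.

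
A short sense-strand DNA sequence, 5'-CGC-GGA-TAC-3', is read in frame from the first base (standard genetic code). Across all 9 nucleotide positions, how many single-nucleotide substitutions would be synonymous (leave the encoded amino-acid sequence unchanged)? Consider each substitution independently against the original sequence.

Codon 1 (CGC, Arg): 3 synonymous substitutions.
Codon 2 (GGA, Gly): 3 synonymous substitutions.
Codon 3 (TAC, Tyr): 1 synonymous substitution.
Total: 3 + 3 + 1 = 7.

7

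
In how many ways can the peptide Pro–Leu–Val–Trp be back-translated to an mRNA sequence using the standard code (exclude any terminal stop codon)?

Pro: 4 codons.
Leu: 6 codons.
Val: 4 codons.
Trp: 1 codon.
4 × 6 × 4 × 1 = 96.

96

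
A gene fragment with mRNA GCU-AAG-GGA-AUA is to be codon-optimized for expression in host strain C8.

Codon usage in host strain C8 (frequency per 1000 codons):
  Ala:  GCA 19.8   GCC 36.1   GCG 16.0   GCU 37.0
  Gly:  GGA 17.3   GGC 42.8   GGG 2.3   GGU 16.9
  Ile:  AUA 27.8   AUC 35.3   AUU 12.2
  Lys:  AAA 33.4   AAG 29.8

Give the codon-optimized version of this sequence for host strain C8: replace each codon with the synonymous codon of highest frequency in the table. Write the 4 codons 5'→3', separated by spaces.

Codon 1 (Ala): best is GCU at 37.0.
Codon 2 (Lys): best is AAA at 33.4.
Codon 3 (Gly): best is GGC at 42.8.
Codon 4 (Ile): best is AUC at 35.3.

GCU AAA GGC AUC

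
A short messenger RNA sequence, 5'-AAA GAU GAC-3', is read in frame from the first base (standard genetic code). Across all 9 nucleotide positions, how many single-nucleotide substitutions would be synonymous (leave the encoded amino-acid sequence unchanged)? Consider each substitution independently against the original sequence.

3

Codon 1 (AAA, Lys): 1 synonymous substitution.
Codon 2 (GAU, Asp): 1 synonymous substitution.
Codon 3 (GAC, Asp): 1 synonymous substitution.
Total: 1 + 1 + 1 = 3.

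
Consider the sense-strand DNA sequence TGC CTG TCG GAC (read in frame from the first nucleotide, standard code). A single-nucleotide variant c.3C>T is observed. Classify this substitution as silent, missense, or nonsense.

silent

Position 3 falls in codon 1: TGC → Cys.
After the substitution the codon is TGT → Cys.
Both encode Cys, so the change is synonymous.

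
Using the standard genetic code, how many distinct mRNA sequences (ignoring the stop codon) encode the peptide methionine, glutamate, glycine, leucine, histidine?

Met: 1 codon.
Glu: 2 codons.
Gly: 4 codons.
Leu: 6 codons.
His: 2 codons.
1 × 2 × 4 × 6 × 2 = 96.

96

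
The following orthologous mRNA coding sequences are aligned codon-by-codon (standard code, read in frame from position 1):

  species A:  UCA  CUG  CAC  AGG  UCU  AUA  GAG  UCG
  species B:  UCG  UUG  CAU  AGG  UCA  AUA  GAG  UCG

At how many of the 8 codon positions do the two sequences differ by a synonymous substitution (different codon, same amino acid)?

4

Codon 1: UCA Ser / UCG Ser — synonymous.
Codon 2: CUG Leu / UUG Leu — synonymous.
Codon 3: CAC His / CAU His — synonymous.
Codon 4: AGG Arg / AGG Arg — identical.
Codon 5: UCU Ser / UCA Ser — synonymous.
Codon 6: AUA Ile / AUA Ile — identical.
Codon 7: GAG Glu / GAG Glu — identical.
Codon 8: UCG Ser / UCG Ser — identical.
Synonymous differences: 4.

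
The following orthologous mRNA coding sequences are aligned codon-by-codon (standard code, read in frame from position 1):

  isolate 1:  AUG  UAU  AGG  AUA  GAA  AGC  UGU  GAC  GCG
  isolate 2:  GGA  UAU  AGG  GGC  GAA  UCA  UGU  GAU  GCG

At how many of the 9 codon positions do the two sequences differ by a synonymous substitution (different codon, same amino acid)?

Codon 1: AUG Met / GGA Gly — nonsynonymous.
Codon 2: UAU Tyr / UAU Tyr — identical.
Codon 3: AGG Arg / AGG Arg — identical.
Codon 4: AUA Ile / GGC Gly — nonsynonymous.
Codon 5: GAA Glu / GAA Glu — identical.
Codon 6: AGC Ser / UCA Ser — synonymous.
Codon 7: UGU Cys / UGU Cys — identical.
Codon 8: GAC Asp / GAU Asp — synonymous.
Codon 9: GCG Ala / GCG Ala — identical.
Synonymous differences: 2.

2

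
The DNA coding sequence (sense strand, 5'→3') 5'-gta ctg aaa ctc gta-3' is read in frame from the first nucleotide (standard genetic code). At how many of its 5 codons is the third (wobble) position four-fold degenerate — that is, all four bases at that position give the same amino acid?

4

Codon 1 GTA (Val): third position 4-fold.
Codon 2 CTG (Leu): third position 4-fold.
Codon 3 AAA (Lys): third position 2-fold.
Codon 4 CTC (Leu): third position 4-fold.
Codon 5 GTA (Val): third position 4-fold.
Four-fold degenerate third positions: 4.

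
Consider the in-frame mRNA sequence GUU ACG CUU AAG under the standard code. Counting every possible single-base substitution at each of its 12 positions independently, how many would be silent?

10

Codon 1 (GUU, Val): 3 synonymous substitutions.
Codon 2 (ACG, Thr): 3 synonymous substitutions.
Codon 3 (CUU, Leu): 3 synonymous substitutions.
Codon 4 (AAG, Lys): 1 synonymous substitution.
Total: 3 + 3 + 3 + 1 = 10.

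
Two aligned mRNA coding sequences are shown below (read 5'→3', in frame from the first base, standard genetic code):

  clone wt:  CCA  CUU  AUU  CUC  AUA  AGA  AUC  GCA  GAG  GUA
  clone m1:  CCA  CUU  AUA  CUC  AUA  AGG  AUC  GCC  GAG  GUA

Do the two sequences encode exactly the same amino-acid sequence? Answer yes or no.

Codon 1: CCA Pro / CCA Pro — identical.
Codon 2: CUU Leu / CUU Leu — identical.
Codon 3: AUU Ile / AUA Ile — synonymous.
Codon 4: CUC Leu / CUC Leu — identical.
Codon 5: AUA Ile / AUA Ile — identical.
Codon 6: AGA Arg / AGG Arg — synonymous.
Codon 7: AUC Ile / AUC Ile — identical.
Codon 8: GCA Ala / GCC Ala — synonymous.
Codon 9: GAG Glu / GAG Glu — identical.
Codon 10: GUA Val / GUA Val — identical.
Nonsynonymous differences: 0 → same protein.

yes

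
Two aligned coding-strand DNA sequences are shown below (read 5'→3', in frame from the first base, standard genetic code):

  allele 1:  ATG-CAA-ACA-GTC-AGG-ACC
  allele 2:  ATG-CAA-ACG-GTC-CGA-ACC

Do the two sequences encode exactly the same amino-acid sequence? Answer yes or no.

Codon 1: ATG Met / ATG Met — identical.
Codon 2: CAA Gln / CAA Gln — identical.
Codon 3: ACA Thr / ACG Thr — synonymous.
Codon 4: GTC Val / GTC Val — identical.
Codon 5: AGG Arg / CGA Arg — synonymous.
Codon 6: ACC Thr / ACC Thr — identical.
Nonsynonymous differences: 0 → same protein.

yes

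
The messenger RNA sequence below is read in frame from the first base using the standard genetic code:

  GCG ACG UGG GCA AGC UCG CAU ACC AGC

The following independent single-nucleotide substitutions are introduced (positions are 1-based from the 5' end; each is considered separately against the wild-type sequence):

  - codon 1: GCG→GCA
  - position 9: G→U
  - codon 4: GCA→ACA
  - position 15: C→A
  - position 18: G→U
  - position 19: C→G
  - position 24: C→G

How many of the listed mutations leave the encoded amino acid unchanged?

Codon 1: GCG (Ala) → GCA (Ala) — synonymous.
Codon 3: UGG (Trp) → UGU (Cys) — missense.
Codon 4: GCA (Ala) → ACA (Thr) — missense.
Codon 5: AGC (Ser) → AGA (Arg) — missense.
Codon 6: UCG (Ser) → UCU (Ser) — synonymous.
Codon 7: CAU (His) → GAU (Asp) — missense.
Codon 8: ACC (Thr) → ACG (Thr) — synonymous.
Synonymous: 3 of 7.

3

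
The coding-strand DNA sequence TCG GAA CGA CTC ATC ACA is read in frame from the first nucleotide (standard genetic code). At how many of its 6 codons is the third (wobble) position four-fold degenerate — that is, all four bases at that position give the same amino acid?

4

Codon 1 TCG (Ser): third position 4-fold.
Codon 2 GAA (Glu): third position 2-fold.
Codon 3 CGA (Arg): third position 4-fold.
Codon 4 CTC (Leu): third position 4-fold.
Codon 5 ATC (Ile): third position 3-fold.
Codon 6 ACA (Thr): third position 4-fold.
Four-fold degenerate third positions: 4.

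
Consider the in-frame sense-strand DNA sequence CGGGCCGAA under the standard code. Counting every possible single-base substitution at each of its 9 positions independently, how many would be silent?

Codon 1 (CGG, Arg): 4 synonymous substitutions.
Codon 2 (GCC, Ala): 3 synonymous substitutions.
Codon 3 (GAA, Glu): 1 synonymous substitution.
Total: 4 + 3 + 1 = 8.

8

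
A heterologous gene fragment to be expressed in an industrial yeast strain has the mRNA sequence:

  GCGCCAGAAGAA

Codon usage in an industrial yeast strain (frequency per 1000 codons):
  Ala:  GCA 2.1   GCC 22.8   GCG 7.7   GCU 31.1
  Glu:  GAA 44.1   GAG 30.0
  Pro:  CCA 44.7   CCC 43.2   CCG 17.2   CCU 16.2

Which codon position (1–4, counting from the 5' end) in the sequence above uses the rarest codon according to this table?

Codon 1 GCG (Ala): 7.7 per 1000.
Codon 2 CCA (Pro): 44.7 per 1000.
Codon 3 GAA (Glu): 44.1 per 1000.
Codon 4 GAA (Glu): 44.1 per 1000.
Lowest frequency is 7.7 at codon 1.

1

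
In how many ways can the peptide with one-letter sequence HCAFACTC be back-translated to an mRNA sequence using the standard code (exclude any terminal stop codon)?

His: 2 codons.
Cys: 2 codons.
Ala: 4 codons.
Phe: 2 codons.
Ala: 4 codons.
Cys: 2 codons.
Thr: 4 codons.
Cys: 2 codons.
2 × 2 × 4 × 2 × 4 × 2 × 4 × 2 = 2048.

2048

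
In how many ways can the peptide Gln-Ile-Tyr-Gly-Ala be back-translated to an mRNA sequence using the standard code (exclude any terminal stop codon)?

Gln: 2 codons.
Ile: 3 codons.
Tyr: 2 codons.
Gly: 4 codons.
Ala: 4 codons.
2 × 3 × 2 × 4 × 4 = 192.

192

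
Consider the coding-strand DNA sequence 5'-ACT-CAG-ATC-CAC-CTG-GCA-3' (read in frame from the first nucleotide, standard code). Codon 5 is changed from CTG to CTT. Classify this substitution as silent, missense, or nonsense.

silent

Position 15 falls in codon 5: CTG → Leu.
After the substitution the codon is CTT → Leu.
Both encode Leu, so the change is synonymous.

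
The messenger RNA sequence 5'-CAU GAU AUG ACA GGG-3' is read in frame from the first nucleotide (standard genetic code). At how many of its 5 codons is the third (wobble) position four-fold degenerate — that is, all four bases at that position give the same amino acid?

2

Codon 1 CAU (His): third position 2-fold.
Codon 2 GAU (Asp): third position 2-fold.
Codon 3 AUG (Met): third position 1-fold.
Codon 4 ACA (Thr): third position 4-fold.
Codon 5 GGG (Gly): third position 4-fold.
Four-fold degenerate third positions: 2.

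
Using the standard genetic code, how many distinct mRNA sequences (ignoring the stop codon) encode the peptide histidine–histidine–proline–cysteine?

His: 2 codons.
His: 2 codons.
Pro: 4 codons.
Cys: 2 codons.
2 × 2 × 4 × 2 = 32.

32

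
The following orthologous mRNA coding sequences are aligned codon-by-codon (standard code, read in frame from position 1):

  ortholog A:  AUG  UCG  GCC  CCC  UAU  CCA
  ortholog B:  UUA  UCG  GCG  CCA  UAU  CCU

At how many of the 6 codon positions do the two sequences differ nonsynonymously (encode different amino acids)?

Codon 1: AUG Met / UUA Leu — nonsynonymous.
Codon 2: UCG Ser / UCG Ser — identical.
Codon 3: GCC Ala / GCG Ala — synonymous.
Codon 4: CCC Pro / CCA Pro — synonymous.
Codon 5: UAU Tyr / UAU Tyr — identical.
Codon 6: CCA Pro / CCU Pro — synonymous.
Nonsynonymous differences: 1.

1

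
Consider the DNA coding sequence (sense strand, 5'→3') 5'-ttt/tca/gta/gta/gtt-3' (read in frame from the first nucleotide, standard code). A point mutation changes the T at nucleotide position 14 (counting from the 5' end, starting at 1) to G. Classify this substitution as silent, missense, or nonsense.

Position 14 falls in codon 5: GTT → Val.
After the substitution the codon is GGT → Gly.
Val ≠ Gly, so this is a missense mutation.

missense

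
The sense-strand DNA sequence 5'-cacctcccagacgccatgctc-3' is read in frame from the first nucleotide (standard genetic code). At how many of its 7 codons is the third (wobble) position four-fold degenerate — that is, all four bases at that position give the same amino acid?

Codon 1 CAC (His): third position 2-fold.
Codon 2 CTC (Leu): third position 4-fold.
Codon 3 CCA (Pro): third position 4-fold.
Codon 4 GAC (Asp): third position 2-fold.
Codon 5 GCC (Ala): third position 4-fold.
Codon 6 ATG (Met): third position 1-fold.
Codon 7 CTC (Leu): third position 4-fold.
Four-fold degenerate third positions: 4.

4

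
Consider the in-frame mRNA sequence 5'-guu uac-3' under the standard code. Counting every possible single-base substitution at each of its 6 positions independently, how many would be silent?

4

Codon 1 (GUU, Val): 3 synonymous substitutions.
Codon 2 (UAC, Tyr): 1 synonymous substitution.
Total: 3 + 1 = 4.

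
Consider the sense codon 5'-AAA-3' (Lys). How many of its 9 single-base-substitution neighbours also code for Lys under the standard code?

1

Position 1: none → 0 synonymous.
Position 2: none → 0 synonymous.
Position 3: AAG → 1 synonymous.
Total: 0 + 0 + 1 = 1.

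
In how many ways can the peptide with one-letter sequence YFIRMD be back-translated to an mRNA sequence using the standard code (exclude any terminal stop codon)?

Tyr: 2 codons.
Phe: 2 codons.
Ile: 3 codons.
Arg: 6 codons.
Met: 1 codon.
Asp: 2 codons.
2 × 2 × 3 × 6 × 1 × 2 = 144.

144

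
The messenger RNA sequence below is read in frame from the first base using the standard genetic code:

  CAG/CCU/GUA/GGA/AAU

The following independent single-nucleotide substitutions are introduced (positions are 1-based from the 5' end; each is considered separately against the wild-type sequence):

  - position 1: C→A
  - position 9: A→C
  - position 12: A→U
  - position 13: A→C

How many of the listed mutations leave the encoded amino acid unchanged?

2

Codon 1: CAG (Gln) → AAG (Lys) — missense.
Codon 3: GUA (Val) → GUC (Val) — synonymous.
Codon 4: GGA (Gly) → GGU (Gly) — synonymous.
Codon 5: AAU (Asn) → CAU (His) — missense.
Synonymous: 2 of 4.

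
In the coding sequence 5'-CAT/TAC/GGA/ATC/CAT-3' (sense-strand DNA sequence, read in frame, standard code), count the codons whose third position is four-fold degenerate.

1

Codon 1 CAT (His): third position 2-fold.
Codon 2 TAC (Tyr): third position 2-fold.
Codon 3 GGA (Gly): third position 4-fold.
Codon 4 ATC (Ile): third position 3-fold.
Codon 5 CAT (His): third position 2-fold.
Four-fold degenerate third positions: 1.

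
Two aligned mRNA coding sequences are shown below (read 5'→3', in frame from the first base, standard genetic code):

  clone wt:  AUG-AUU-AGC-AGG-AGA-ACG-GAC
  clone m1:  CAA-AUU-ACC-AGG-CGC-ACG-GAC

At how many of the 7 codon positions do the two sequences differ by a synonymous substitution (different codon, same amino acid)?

1

Codon 1: AUG Met / CAA Gln — nonsynonymous.
Codon 2: AUU Ile / AUU Ile — identical.
Codon 3: AGC Ser / ACC Thr — nonsynonymous.
Codon 4: AGG Arg / AGG Arg — identical.
Codon 5: AGA Arg / CGC Arg — synonymous.
Codon 6: ACG Thr / ACG Thr — identical.
Codon 7: GAC Asp / GAC Asp — identical.
Synonymous differences: 1.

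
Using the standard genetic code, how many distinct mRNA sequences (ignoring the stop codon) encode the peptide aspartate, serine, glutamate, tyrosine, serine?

Asp: 2 codons.
Ser: 6 codons.
Glu: 2 codons.
Tyr: 2 codons.
Ser: 6 codons.
2 × 6 × 2 × 2 × 6 = 288.

288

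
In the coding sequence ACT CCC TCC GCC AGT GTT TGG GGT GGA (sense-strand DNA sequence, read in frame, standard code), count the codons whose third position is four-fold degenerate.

Codon 1 ACT (Thr): third position 4-fold.
Codon 2 CCC (Pro): third position 4-fold.
Codon 3 TCC (Ser): third position 4-fold.
Codon 4 GCC (Ala): third position 4-fold.
Codon 5 AGT (Ser): third position 2-fold.
Codon 6 GTT (Val): third position 4-fold.
Codon 7 TGG (Trp): third position 1-fold.
Codon 8 GGT (Gly): third position 4-fold.
Codon 9 GGA (Gly): third position 4-fold.
Four-fold degenerate third positions: 7.

7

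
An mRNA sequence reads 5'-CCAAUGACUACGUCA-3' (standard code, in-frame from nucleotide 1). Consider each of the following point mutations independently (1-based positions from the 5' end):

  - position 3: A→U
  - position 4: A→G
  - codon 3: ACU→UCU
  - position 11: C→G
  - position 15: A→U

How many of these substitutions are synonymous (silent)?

Codon 1: CCA (Pro) → CCU (Pro) — synonymous.
Codon 2: AUG (Met) → GUG (Val) — missense.
Codon 3: ACU (Thr) → UCU (Ser) — missense.
Codon 4: ACG (Thr) → AGG (Arg) — missense.
Codon 5: UCA (Ser) → UCU (Ser) — synonymous.
Synonymous: 2 of 5.

2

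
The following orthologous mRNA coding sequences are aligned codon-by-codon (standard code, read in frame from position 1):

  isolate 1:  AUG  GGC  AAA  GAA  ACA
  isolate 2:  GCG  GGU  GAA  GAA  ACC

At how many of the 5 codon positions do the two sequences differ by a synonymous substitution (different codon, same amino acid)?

2

Codon 1: AUG Met / GCG Ala — nonsynonymous.
Codon 2: GGC Gly / GGU Gly — synonymous.
Codon 3: AAA Lys / GAA Glu — nonsynonymous.
Codon 4: GAA Glu / GAA Glu — identical.
Codon 5: ACA Thr / ACC Thr — synonymous.
Synonymous differences: 2.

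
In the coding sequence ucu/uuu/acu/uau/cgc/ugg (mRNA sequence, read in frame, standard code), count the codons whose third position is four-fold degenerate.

Codon 1 UCU (Ser): third position 4-fold.
Codon 2 UUU (Phe): third position 2-fold.
Codon 3 ACU (Thr): third position 4-fold.
Codon 4 UAU (Tyr): third position 2-fold.
Codon 5 CGC (Arg): third position 4-fold.
Codon 6 UGG (Trp): third position 1-fold.
Four-fold degenerate third positions: 3.

3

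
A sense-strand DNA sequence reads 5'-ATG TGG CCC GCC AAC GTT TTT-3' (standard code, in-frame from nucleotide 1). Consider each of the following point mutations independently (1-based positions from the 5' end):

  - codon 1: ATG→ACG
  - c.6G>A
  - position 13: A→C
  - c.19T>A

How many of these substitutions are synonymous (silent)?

Codon 1: ATG (Met) → ACG (Thr) — missense.
Codon 2: TGG (Trp) → TGA (Stop) — nonsense.
Codon 5: AAC (Asn) → CAC (His) — missense.
Codon 7: TTT (Phe) → ATT (Ile) — missense.
Synonymous: 0 of 4.

0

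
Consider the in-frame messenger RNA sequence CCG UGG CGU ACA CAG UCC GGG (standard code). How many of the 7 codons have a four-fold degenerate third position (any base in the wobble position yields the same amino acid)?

Codon 1 CCG (Pro): third position 4-fold.
Codon 2 UGG (Trp): third position 1-fold.
Codon 3 CGU (Arg): third position 4-fold.
Codon 4 ACA (Thr): third position 4-fold.
Codon 5 CAG (Gln): third position 2-fold.
Codon 6 UCC (Ser): third position 4-fold.
Codon 7 GGG (Gly): third position 4-fold.
Four-fold degenerate third positions: 5.

5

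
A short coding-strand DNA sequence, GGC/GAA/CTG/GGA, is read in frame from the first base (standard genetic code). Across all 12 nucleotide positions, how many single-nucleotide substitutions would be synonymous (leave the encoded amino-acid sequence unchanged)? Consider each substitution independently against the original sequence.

11

Codon 1 (GGC, Gly): 3 synonymous substitutions.
Codon 2 (GAA, Glu): 1 synonymous substitution.
Codon 3 (CTG, Leu): 4 synonymous substitutions.
Codon 4 (GGA, Gly): 3 synonymous substitutions.
Total: 3 + 1 + 4 + 3 = 11.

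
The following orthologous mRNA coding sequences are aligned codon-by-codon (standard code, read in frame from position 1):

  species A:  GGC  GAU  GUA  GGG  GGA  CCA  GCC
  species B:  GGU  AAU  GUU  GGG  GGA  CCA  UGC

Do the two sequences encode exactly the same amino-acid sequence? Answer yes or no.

no

Codon 1: GGC Gly / GGU Gly — synonymous.
Codon 2: GAU Asp / AAU Asn — nonsynonymous.
Codon 3: GUA Val / GUU Val — synonymous.
Codon 4: GGG Gly / GGG Gly — identical.
Codon 5: GGA Gly / GGA Gly — identical.
Codon 6: CCA Pro / CCA Pro — identical.
Codon 7: GCC Ala / UGC Cys — nonsynonymous.
Nonsynonymous differences: 2 → different protein.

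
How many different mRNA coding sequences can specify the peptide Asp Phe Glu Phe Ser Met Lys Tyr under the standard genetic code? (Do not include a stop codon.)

Asp: 2 codons.
Phe: 2 codons.
Glu: 2 codons.
Phe: 2 codons.
Ser: 6 codons.
Met: 1 codon.
Lys: 2 codons.
Tyr: 2 codons.
2 × 2 × 2 × 2 × 6 × 1 × 2 × 2 = 384.

384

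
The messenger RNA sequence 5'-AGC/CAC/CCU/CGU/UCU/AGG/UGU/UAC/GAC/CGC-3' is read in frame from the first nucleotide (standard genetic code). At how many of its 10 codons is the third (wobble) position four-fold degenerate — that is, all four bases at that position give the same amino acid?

4

Codon 1 AGC (Ser): third position 2-fold.
Codon 2 CAC (His): third position 2-fold.
Codon 3 CCU (Pro): third position 4-fold.
Codon 4 CGU (Arg): third position 4-fold.
Codon 5 UCU (Ser): third position 4-fold.
Codon 6 AGG (Arg): third position 2-fold.
Codon 7 UGU (Cys): third position 2-fold.
Codon 8 UAC (Tyr): third position 2-fold.
Codon 9 GAC (Asp): third position 2-fold.
Codon 10 CGC (Arg): third position 4-fold.
Four-fold degenerate third positions: 4.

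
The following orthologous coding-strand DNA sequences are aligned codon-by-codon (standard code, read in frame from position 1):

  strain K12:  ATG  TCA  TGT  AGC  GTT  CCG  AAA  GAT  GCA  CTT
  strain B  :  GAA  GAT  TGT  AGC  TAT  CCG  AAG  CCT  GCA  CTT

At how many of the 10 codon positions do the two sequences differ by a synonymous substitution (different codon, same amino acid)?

Codon 1: ATG Met / GAA Glu — nonsynonymous.
Codon 2: TCA Ser / GAT Asp — nonsynonymous.
Codon 3: TGT Cys / TGT Cys — identical.
Codon 4: AGC Ser / AGC Ser — identical.
Codon 5: GTT Val / TAT Tyr — nonsynonymous.
Codon 6: CCG Pro / CCG Pro — identical.
Codon 7: AAA Lys / AAG Lys — synonymous.
Codon 8: GAT Asp / CCT Pro — nonsynonymous.
Codon 9: GCA Ala / GCA Ala — identical.
Codon 10: CTT Leu / CTT Leu — identical.
Synonymous differences: 1.

1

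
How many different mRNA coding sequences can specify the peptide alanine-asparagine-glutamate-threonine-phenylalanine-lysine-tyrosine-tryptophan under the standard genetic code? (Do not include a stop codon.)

Ala: 4 codons.
Asn: 2 codons.
Glu: 2 codons.
Thr: 4 codons.
Phe: 2 codons.
Lys: 2 codons.
Tyr: 2 codons.
Trp: 1 codon.
4 × 2 × 2 × 4 × 2 × 2 × 2 × 1 = 512.

512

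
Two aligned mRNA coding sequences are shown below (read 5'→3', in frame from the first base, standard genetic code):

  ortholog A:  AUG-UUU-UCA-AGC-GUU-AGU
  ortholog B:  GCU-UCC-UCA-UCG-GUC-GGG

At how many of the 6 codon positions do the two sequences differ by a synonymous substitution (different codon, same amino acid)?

Codon 1: AUG Met / GCU Ala — nonsynonymous.
Codon 2: UUU Phe / UCC Ser — nonsynonymous.
Codon 3: UCA Ser / UCA Ser — identical.
Codon 4: AGC Ser / UCG Ser — synonymous.
Codon 5: GUU Val / GUC Val — synonymous.
Codon 6: AGU Ser / GGG Gly — nonsynonymous.
Synonymous differences: 2.

2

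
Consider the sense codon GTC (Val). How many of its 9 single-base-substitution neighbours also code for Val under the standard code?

Position 1: none → 0 synonymous.
Position 2: none → 0 synonymous.
Position 3: GTT, GTA, GTG → 3 synonymous.
Total: 0 + 0 + 3 = 3.

3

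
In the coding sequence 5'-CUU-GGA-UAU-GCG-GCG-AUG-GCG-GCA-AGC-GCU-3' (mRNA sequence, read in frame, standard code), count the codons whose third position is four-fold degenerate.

Codon 1 CUU (Leu): third position 4-fold.
Codon 2 GGA (Gly): third position 4-fold.
Codon 3 UAU (Tyr): third position 2-fold.
Codon 4 GCG (Ala): third position 4-fold.
Codon 5 GCG (Ala): third position 4-fold.
Codon 6 AUG (Met): third position 1-fold.
Codon 7 GCG (Ala): third position 4-fold.
Codon 8 GCA (Ala): third position 4-fold.
Codon 9 AGC (Ser): third position 2-fold.
Codon 10 GCU (Ala): third position 4-fold.
Four-fold degenerate third positions: 7.

7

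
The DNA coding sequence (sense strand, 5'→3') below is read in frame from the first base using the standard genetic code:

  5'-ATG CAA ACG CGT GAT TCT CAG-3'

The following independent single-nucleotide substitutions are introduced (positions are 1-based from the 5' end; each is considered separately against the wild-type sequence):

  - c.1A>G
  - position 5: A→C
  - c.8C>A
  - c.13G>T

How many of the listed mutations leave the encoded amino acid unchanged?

0

Codon 1: ATG (Met) → GTG (Val) — missense.
Codon 2: CAA (Gln) → CCA (Pro) — missense.
Codon 3: ACG (Thr) → AAG (Lys) — missense.
Codon 5: GAT (Asp) → TAT (Tyr) — missense.
Synonymous: 0 of 4.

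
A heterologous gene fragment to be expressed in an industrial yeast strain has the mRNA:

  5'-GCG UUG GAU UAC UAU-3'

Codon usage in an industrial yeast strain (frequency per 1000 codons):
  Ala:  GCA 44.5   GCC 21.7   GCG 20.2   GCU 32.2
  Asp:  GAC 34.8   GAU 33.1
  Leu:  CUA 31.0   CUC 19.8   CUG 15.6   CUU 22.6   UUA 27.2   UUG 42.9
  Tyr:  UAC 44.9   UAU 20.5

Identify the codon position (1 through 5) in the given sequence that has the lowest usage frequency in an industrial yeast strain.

1

Codon 1 GCG (Ala): 20.2 per 1000.
Codon 2 UUG (Leu): 42.9 per 1000.
Codon 3 GAU (Asp): 33.1 per 1000.
Codon 4 UAC (Tyr): 44.9 per 1000.
Codon 5 UAU (Tyr): 20.5 per 1000.
Lowest frequency is 20.2 at codon 1.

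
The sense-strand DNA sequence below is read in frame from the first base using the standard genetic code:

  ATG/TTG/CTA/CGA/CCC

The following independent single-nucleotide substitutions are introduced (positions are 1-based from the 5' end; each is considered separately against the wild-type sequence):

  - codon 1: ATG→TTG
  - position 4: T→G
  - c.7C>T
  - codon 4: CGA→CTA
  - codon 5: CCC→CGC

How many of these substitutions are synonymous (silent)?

1

Codon 1: ATG (Met) → TTG (Leu) — missense.
Codon 2: TTG (Leu) → GTG (Val) — missense.
Codon 3: CTA (Leu) → TTA (Leu) — synonymous.
Codon 4: CGA (Arg) → CTA (Leu) — missense.
Codon 5: CCC (Pro) → CGC (Arg) — missense.
Synonymous: 1 of 5.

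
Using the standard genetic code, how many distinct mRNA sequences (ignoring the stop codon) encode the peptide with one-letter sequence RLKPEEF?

2304

Arg: 6 codons.
Leu: 6 codons.
Lys: 2 codons.
Pro: 4 codons.
Glu: 2 codons.
Glu: 2 codons.
Phe: 2 codons.
6 × 6 × 2 × 4 × 2 × 2 × 2 = 2304.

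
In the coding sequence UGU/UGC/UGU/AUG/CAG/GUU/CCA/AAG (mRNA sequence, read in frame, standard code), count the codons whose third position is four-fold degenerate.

Codon 1 UGU (Cys): third position 2-fold.
Codon 2 UGC (Cys): third position 2-fold.
Codon 3 UGU (Cys): third position 2-fold.
Codon 4 AUG (Met): third position 1-fold.
Codon 5 CAG (Gln): third position 2-fold.
Codon 6 GUU (Val): third position 4-fold.
Codon 7 CCA (Pro): third position 4-fold.
Codon 8 AAG (Lys): third position 2-fold.
Four-fold degenerate third positions: 2.

2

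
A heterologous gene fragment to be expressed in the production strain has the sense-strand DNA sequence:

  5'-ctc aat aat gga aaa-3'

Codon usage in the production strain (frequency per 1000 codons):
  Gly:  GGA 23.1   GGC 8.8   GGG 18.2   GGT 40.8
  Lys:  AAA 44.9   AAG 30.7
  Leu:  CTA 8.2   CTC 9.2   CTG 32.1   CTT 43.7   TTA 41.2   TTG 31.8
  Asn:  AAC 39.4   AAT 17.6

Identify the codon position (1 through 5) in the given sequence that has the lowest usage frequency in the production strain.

1

Codon 1 CTC (Leu): 9.2 per 1000.
Codon 2 AAT (Asn): 17.6 per 1000.
Codon 3 AAT (Asn): 17.6 per 1000.
Codon 4 GGA (Gly): 23.1 per 1000.
Codon 5 AAA (Lys): 44.9 per 1000.
Lowest frequency is 9.2 at codon 1.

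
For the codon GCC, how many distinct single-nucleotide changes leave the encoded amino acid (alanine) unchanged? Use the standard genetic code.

Position 1: none → 0 synonymous.
Position 2: none → 0 synonymous.
Position 3: GCU, GCA, GCG → 3 synonymous.
Total: 0 + 0 + 3 = 3.

3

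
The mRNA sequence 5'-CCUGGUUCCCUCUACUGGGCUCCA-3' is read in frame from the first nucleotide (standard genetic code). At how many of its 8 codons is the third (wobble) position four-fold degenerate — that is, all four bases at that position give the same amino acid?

6

Codon 1 CCU (Pro): third position 4-fold.
Codon 2 GGU (Gly): third position 4-fold.
Codon 3 UCC (Ser): third position 4-fold.
Codon 4 CUC (Leu): third position 4-fold.
Codon 5 UAC (Tyr): third position 2-fold.
Codon 6 UGG (Trp): third position 1-fold.
Codon 7 GCU (Ala): third position 4-fold.
Codon 8 CCA (Pro): third position 4-fold.
Four-fold degenerate third positions: 6.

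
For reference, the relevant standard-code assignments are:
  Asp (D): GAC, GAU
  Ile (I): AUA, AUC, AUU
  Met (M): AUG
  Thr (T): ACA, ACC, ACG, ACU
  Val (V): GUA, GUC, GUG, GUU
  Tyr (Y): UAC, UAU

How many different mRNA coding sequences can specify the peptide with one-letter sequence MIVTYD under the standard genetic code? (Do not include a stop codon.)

Met: 1 codon.
Ile: 3 codons.
Val: 4 codons.
Thr: 4 codons.
Tyr: 2 codons.
Asp: 2 codons.
1 × 3 × 4 × 4 × 2 × 2 = 192.

192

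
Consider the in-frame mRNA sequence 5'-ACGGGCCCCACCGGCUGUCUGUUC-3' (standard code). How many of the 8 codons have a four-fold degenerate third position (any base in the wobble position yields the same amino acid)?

6

Codon 1 ACG (Thr): third position 4-fold.
Codon 2 GGC (Gly): third position 4-fold.
Codon 3 CCC (Pro): third position 4-fold.
Codon 4 ACC (Thr): third position 4-fold.
Codon 5 GGC (Gly): third position 4-fold.
Codon 6 UGU (Cys): third position 2-fold.
Codon 7 CUG (Leu): third position 4-fold.
Codon 8 UUC (Phe): third position 2-fold.
Four-fold degenerate third positions: 6.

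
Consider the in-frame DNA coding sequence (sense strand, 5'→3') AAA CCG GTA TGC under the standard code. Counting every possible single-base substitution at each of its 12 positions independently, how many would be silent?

8

Codon 1 (AAA, Lys): 1 synonymous substitution.
Codon 2 (CCG, Pro): 3 synonymous substitutions.
Codon 3 (GTA, Val): 3 synonymous substitutions.
Codon 4 (TGC, Cys): 1 synonymous substitution.
Total: 1 + 3 + 3 + 1 = 8.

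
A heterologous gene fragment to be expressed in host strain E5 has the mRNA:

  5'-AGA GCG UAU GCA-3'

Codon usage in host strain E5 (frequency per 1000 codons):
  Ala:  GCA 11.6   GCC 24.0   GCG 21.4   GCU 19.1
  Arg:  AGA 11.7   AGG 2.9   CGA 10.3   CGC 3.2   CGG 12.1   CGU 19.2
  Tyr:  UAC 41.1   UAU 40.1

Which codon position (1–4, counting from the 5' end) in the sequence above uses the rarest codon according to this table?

4

Codon 1 AGA (Arg): 11.7 per 1000.
Codon 2 GCG (Ala): 21.4 per 1000.
Codon 3 UAU (Tyr): 40.1 per 1000.
Codon 4 GCA (Ala): 11.6 per 1000.
Lowest frequency is 11.6 at codon 4.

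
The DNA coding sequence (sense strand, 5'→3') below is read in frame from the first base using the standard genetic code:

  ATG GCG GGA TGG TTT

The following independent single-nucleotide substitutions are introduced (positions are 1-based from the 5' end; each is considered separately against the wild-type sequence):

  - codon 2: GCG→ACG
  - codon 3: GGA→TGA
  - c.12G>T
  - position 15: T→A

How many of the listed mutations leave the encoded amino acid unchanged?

Codon 2: GCG (Ala) → ACG (Thr) — missense.
Codon 3: GGA (Gly) → TGA (Stop) — nonsense.
Codon 4: TGG (Trp) → TGT (Cys) — missense.
Codon 5: TTT (Phe) → TTA (Leu) — missense.
Synonymous: 0 of 4.

0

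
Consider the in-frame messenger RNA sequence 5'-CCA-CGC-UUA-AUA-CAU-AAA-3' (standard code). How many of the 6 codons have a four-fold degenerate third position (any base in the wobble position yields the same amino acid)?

2

Codon 1 CCA (Pro): third position 4-fold.
Codon 2 CGC (Arg): third position 4-fold.
Codon 3 UUA (Leu): third position 2-fold.
Codon 4 AUA (Ile): third position 3-fold.
Codon 5 CAU (His): third position 2-fold.
Codon 6 AAA (Lys): third position 2-fold.
Four-fold degenerate third positions: 2.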